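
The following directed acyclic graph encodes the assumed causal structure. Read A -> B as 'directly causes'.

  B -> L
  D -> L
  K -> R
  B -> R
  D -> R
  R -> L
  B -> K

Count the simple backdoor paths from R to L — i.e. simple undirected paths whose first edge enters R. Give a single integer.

3

A backdoor path from R to L is any simple undirected path whose first edge points into R (i.e. leaves R via a parent).
Parents of R: {B, D, K}.
Enumerating:
  P1: R <- D -> L
  P2: R <- B -> L
  P3: R <- K <- B -> L
That exhausts the simple backdoor paths. Count: 3.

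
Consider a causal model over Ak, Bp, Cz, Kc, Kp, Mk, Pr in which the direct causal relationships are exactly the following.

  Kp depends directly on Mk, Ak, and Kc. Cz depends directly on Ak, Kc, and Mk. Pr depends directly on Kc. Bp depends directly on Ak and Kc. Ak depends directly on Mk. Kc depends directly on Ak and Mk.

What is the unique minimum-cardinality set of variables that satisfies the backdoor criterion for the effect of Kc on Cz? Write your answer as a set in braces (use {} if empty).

{Ak, Mk}

Variables eligible for adjustment (non-descendants of Kc, excluding Kc and Cz): {Ak, Mk}.
Backdoor paths from Kc to Cz:
  P1: Kc <- Mk -> Ak -> Cz
  P2: Kc <- Mk -> Cz
  P3: Kc <- Mk -> Kp <- Ak -> Cz
  P4: Kc <- Ak <- Mk -> Cz
  P5: Kc <- Ak -> Cz
  P6: Kc <- Ak -> Kp <- Mk -> Cz
The empty set is not sufficient: P1 (Kc <- Mk -> Ak -> Cz) has no collider blocking it and no conditioned non-collider, so it is open.
Try {Ak, Mk}:
  P1: blocked at fork node Mk ∈ conditioning set.
  P2: blocked at fork node Mk ∈ conditioning set.
  P3: blocked at fork node Mk ∈ conditioning set.
  P4: blocked at chain node Ak ∈ conditioning set.
  P5: blocked at fork node Ak ∈ conditioning set.
  P6: blocked at fork node Ak ∈ conditioning set.
{Ak, Mk} contains no descendant of Kc and blocks every backdoor path.
Every element of {Ak, Mk} is needed (dropping Ak leaves P5 open; dropping Mk leaves P2 open), so no proper subset is valid.
Among all size-2 subsets of the eligible variables, only {Ak, Mk} blocks every backdoor path, so it is the unique smallest valid adjustment set.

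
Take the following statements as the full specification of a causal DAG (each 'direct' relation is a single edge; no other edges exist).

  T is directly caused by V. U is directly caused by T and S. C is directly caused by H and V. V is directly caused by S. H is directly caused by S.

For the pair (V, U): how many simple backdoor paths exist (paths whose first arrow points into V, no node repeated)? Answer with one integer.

A backdoor path from V to U is any simple undirected path whose first edge points into V (i.e. leaves V via a parent).
Parents of V: {S}.
Enumerating:
  P1: V <- S -> U
That exhausts the simple backdoor paths. Count: 1.

1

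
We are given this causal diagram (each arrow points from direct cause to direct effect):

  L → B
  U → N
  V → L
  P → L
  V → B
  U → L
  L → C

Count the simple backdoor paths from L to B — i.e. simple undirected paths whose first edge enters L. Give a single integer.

A backdoor path from L to B is any simple undirected path whose first edge points into L (i.e. leaves L via a parent).
Parents of L: {P, U, V}.
Enumerating:
  P1: L <- V -> B
That exhausts the simple backdoor paths. Count: 1.

1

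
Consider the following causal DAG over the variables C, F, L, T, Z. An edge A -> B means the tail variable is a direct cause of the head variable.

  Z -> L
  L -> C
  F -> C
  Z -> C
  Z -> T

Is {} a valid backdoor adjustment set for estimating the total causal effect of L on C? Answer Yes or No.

No

Backdoor paths from L to C (paths whose first edge points into L):
  P1: L <- Z -> C
Condition 1 (no descendant of L in the set): holds — descendants of L are {C}; none are in {}.
Condition 2 (every backdoor path blocked by {}):
  P1: open — no interior node is in the conditioning set.
{} does not satisfy the backdoor criterion.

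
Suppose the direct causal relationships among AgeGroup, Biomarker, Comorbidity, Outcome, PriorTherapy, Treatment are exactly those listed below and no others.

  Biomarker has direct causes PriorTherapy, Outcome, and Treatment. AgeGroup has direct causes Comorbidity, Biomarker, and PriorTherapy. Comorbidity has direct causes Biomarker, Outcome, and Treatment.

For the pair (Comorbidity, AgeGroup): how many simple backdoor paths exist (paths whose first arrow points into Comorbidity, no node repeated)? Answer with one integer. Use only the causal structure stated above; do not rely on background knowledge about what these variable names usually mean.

A backdoor path from Comorbidity to AgeGroup is any simple undirected path whose first edge points into Comorbidity (i.e. leaves Comorbidity via a parent).
Parents of Comorbidity: {Biomarker, Outcome, Treatment}.
Enumerating:
  P1: Comorbidity <- Treatment -> Biomarker <- PriorTherapy -> AgeGroup
  P2: Comorbidity <- Treatment -> Biomarker -> AgeGroup
  P3: Comorbidity <- Outcome -> Biomarker <- PriorTherapy -> AgeGroup
  P4: Comorbidity <- Outcome -> Biomarker -> AgeGroup
  P5: Comorbidity <- Biomarker <- PriorTherapy -> AgeGroup
  P6: Comorbidity <- Biomarker -> AgeGroup
That exhausts the simple backdoor paths. Count: 6.

6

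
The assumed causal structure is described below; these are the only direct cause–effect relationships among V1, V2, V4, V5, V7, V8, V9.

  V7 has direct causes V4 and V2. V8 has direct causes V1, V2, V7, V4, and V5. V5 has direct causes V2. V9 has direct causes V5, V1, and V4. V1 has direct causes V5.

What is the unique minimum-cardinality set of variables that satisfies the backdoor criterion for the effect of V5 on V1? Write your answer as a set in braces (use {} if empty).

Variables eligible for adjustment (non-descendants of V5, excluding V5 and V1): {V2, V4, V7}.
Backdoor paths from V5 to V1:
  P1: V5 <- V2 -> V7 <- V4 -> V9 <- V1
  P2: V5 <- V2 -> V7 <- V4 -> V8 <- V1
  P3: V5 <- V2 -> V7 -> V8 <- V4 -> V9 <- V1
  P4: V5 <- V2 -> V7 -> V8 <- V1
  P5: V5 <- V2 -> V8 <- V4 -> V9 <- V1
  P6: V5 <- V2 -> V8 <- V1
  P7: V5 <- V2 -> V8 <- V7 <- V4 -> V9 <- V1
Each backdoor path contains an unconditioned collider, so every path is already blocked with the empty conditioning set:
  P1: blocked at collider V7 (neither it nor any descendant is in the conditioning set).
  P2: blocked at collider V7 (neither it nor any descendant is in the conditioning set).
  P3: blocked at collider V8 (neither it nor any descendant is in the conditioning set).
  P4: blocked at collider V8 (neither it nor any descendant is in the conditioning set).
  P5: blocked at collider V8 (neither it nor any descendant is in the conditioning set).
  P6: blocked at collider V8 (neither it nor any descendant is in the conditioning set).
  P7: blocked at collider V8 (neither it nor any descendant is in the conditioning set).
The empty set is therefore the unique smallest valid set.

{}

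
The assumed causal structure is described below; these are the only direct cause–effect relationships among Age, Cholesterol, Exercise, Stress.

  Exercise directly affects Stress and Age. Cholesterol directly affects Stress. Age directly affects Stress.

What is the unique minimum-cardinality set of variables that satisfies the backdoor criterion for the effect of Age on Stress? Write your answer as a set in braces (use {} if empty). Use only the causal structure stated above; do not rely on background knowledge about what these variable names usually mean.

{Exercise}

Variables eligible for adjustment (non-descendants of Age, excluding Age and Stress): {Cholesterol, Exercise}.
Backdoor paths from Age to Stress:
  P1: Age <- Exercise -> Stress
The empty set is not sufficient: P1 (Age <- Exercise -> Stress) has no collider blocking it and no conditioned non-collider, so it is open.
Try {Exercise}:
  P1: blocked at fork node Exercise ∈ conditioning set.
{Exercise} contains no descendant of Age and blocks every backdoor path.
No other singleton works — e.g. {Cholesterol} leaves P1 open — so {Exercise} is the unique smallest valid adjustment set.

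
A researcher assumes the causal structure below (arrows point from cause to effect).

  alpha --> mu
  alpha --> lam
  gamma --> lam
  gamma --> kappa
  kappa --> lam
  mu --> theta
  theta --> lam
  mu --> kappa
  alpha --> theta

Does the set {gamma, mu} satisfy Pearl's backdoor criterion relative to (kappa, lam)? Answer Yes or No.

Backdoor paths from kappa to lam (paths whose first edge points into kappa):
  P1: kappa <- gamma -> lam
  P2: kappa <- mu <- alpha -> theta -> lam
  P3: kappa <- mu <- alpha -> lam
  P4: kappa <- mu -> theta <- alpha -> lam
  P5: kappa <- mu -> theta -> lam
Condition 1 (no descendant of kappa in the set): holds — descendants of kappa are {lam}; none are in {gamma, mu}.
Condition 2 (every backdoor path blocked by {gamma, mu}):
  P1: blocked at fork node gamma ∈ conditioning set.
  P2: blocked at chain node mu ∈ conditioning set.
  P3: blocked at chain node mu ∈ conditioning set.
  P4: blocked at fork node mu ∈ conditioning set.
  P5: blocked at fork node mu ∈ conditioning set.
{gamma, mu} satisfies the backdoor criterion.

Yes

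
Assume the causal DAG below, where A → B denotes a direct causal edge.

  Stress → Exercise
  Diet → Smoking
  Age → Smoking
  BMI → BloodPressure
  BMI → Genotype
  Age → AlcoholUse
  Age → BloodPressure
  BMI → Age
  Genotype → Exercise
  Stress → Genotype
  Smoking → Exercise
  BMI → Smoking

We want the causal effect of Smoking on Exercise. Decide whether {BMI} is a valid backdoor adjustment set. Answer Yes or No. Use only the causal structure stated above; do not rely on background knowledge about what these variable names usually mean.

Yes

Backdoor paths from Smoking to Exercise (paths whose first edge points into Smoking):
  P1: Smoking <- BMI -> Genotype <- Stress -> Exercise
  P2: Smoking <- BMI -> Genotype -> Exercise
  P3: Smoking <- Age <- BMI -> Genotype <- Stress -> Exercise
  P4: Smoking <- Age <- BMI -> Genotype -> Exercise
  P5: Smoking <- Age -> BloodPressure <- BMI -> Genotype <- Stress -> Exercise
  P6: Smoking <- Age -> BloodPressure <- BMI -> Genotype -> Exercise
Condition 1 (no descendant of Smoking in the set): holds — descendants of Smoking are {Exercise}; none are in {BMI}.
Condition 2 (every backdoor path blocked by {BMI}):
  P1: blocked at fork node BMI ∈ conditioning set.
  P2: blocked at fork node BMI ∈ conditioning set.
  P3: blocked at fork node BMI ∈ conditioning set.
  P4: blocked at fork node BMI ∈ conditioning set.
  P5: blocked at collider BloodPressure (neither it nor any descendant is in the conditioning set).
  P6: blocked at collider BloodPressure (neither it nor any descendant is in the conditioning set).
{BMI} satisfies the backdoor criterion.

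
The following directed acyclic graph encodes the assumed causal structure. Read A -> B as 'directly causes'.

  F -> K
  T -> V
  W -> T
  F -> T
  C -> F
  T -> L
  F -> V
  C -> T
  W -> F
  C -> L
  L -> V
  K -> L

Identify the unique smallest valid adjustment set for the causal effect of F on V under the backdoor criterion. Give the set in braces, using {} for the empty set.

{C, W}

Variables eligible for adjustment (non-descendants of F, excluding F and V): {C, W}.
Backdoor paths from F to V:
  P1: F <- W -> T <- C -> L -> V
  P2: F <- W -> T -> L -> V
  P3: F <- W -> T -> V
  P4: F <- C -> T -> L -> V
  P5: F <- C -> T -> V
  P6: F <- C -> L <- T -> V
  P7: F <- C -> L -> V
The empty set is not sufficient: P2 (F <- W -> T -> L -> V) has no collider blocking it and no conditioned non-collider, so it is open.
Try {C, W}:
  P1: blocked at fork node W ∈ conditioning set.
  P2: blocked at fork node W ∈ conditioning set.
  P3: blocked at fork node W ∈ conditioning set.
  P4: blocked at fork node C ∈ conditioning set.
  P5: blocked at fork node C ∈ conditioning set.
  P6: blocked at fork node C ∈ conditioning set.
  P7: blocked at fork node C ∈ conditioning set.
{C, W} contains no descendant of F and blocks every backdoor path.
Every element of {C, W} is needed (dropping C leaves P4 open; dropping W leaves P2 open), so no proper subset is valid.
Among all size-2 subsets of the eligible variables, only {C, W} blocks every backdoor path, so it is the unique smallest valid adjustment set.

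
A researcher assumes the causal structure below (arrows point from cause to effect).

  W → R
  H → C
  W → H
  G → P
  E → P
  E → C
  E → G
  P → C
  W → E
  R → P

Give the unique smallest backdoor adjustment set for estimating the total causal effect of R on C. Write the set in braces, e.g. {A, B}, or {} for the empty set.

{W}

Variables eligible for adjustment (non-descendants of R, excluding R and C): {E, G, H, W}.
Backdoor paths from R to C:
  P1: R <- W -> E -> G -> P -> C
  P2: R <- W -> E -> P -> C
  P3: R <- W -> E -> C
  P4: R <- W -> H -> C
The empty set is not sufficient: P1 (R <- W -> E -> G -> P -> C) has no collider blocking it and no conditioned non-collider, so it is open.
Try {W}:
  P1: blocked at fork node W ∈ conditioning set.
  P2: blocked at fork node W ∈ conditioning set.
  P3: blocked at fork node W ∈ conditioning set.
  P4: blocked at fork node W ∈ conditioning set.
{W} contains no descendant of R and blocks every backdoor path.
No other singleton works — e.g. {E} leaves P4 open — so {W} is the unique smallest valid adjustment set.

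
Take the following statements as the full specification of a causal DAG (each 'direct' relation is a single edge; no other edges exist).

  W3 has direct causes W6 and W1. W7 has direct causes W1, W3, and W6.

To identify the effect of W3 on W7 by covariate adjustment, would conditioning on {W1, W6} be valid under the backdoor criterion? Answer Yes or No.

Backdoor paths from W3 to W7 (paths whose first edge points into W3):
  P1: W3 <- W1 -> W7
  P2: W3 <- W6 -> W7
Condition 1 (no descendant of W3 in the set): holds — descendants of W3 are {W7}; none are in {W1, W6}.
Condition 2 (every backdoor path blocked by {W1, W6}):
  P1: blocked at fork node W1 ∈ conditioning set.
  P2: blocked at fork node W6 ∈ conditioning set.
{W1, W6} satisfies the backdoor criterion.

Yes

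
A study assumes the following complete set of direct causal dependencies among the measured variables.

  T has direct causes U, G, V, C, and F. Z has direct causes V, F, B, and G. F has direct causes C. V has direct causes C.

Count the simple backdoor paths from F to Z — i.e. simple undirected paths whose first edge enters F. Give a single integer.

A backdoor path from F to Z is any simple undirected path whose first edge points into F (i.e. leaves F via a parent).
Parents of F: {C}.
Enumerating:
  P1: F <- C -> V -> T <- G -> Z
  P2: F <- C -> V -> Z
  P3: F <- C -> T <- V -> Z
  P4: F <- C -> T <- G -> Z
That exhausts the simple backdoor paths. Count: 4.

4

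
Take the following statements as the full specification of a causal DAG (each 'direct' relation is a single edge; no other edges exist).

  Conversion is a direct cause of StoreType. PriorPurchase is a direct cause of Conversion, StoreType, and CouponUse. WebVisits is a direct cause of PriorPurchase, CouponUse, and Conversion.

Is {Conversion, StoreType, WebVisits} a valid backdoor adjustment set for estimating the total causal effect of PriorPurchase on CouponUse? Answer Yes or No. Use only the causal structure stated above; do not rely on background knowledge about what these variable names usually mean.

No

Backdoor paths from PriorPurchase to CouponUse (paths whose first edge points into PriorPurchase):
  P1: PriorPurchase <- WebVisits -> CouponUse
Condition 1 (no descendant of PriorPurchase in the set): FAILS — Conversion and StoreType are descendants of PriorPurchase.
Condition 2 (every backdoor path blocked by {Conversion, StoreType, WebVisits}):
  P1: blocked at fork node WebVisits ∈ conditioning set.
{Conversion, StoreType, WebVisits} does not satisfy the backdoor criterion.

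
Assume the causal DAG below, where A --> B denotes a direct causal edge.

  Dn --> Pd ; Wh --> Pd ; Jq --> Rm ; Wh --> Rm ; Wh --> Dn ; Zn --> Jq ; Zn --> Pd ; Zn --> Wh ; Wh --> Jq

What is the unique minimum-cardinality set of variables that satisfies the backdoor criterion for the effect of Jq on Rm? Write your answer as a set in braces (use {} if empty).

Variables eligible for adjustment (non-descendants of Jq, excluding Jq and Rm): {Dn, Pd, Wh, Zn}.
Backdoor paths from Jq to Rm:
  P1: Jq <- Zn -> Wh -> Rm
  P2: Jq <- Zn -> Pd <- Wh -> Rm
  P3: Jq <- Zn -> Pd <- Dn <- Wh -> Rm
  P4: Jq <- Wh -> Rm
The empty set is not sufficient: P1 (Jq <- Zn -> Wh -> Rm) has no collider blocking it and no conditioned non-collider, so it is open.
Try {Wh}:
  P1: blocked at chain node Wh ∈ conditioning set.
  P2: blocked at collider Pd (neither it nor any descendant is in the conditioning set).
  P3: blocked at collider Pd (neither it nor any descendant is in the conditioning set).
  P4: blocked at fork node Wh ∈ conditioning set.
{Wh} contains no descendant of Jq and blocks every backdoor path.
No other singleton works — e.g. {Zn} leaves P4 open — so {Wh} is the unique smallest valid adjustment set.

{Wh}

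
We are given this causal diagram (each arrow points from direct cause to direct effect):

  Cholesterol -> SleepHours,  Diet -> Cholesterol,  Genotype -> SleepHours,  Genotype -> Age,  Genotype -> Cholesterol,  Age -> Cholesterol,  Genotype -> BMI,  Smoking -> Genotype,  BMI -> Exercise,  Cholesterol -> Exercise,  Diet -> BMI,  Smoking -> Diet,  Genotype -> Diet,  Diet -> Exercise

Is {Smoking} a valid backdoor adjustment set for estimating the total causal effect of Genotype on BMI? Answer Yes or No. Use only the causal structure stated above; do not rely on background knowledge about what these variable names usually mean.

Yes

Backdoor paths from Genotype to BMI (paths whose first edge points into Genotype):
  P1: Genotype <- Smoking -> Diet -> Cholesterol -> Exercise <- BMI
  P2: Genotype <- Smoking -> Diet -> BMI
  P3: Genotype <- Smoking -> Diet -> Exercise <- BMI
Condition 1 (no descendant of Genotype in the set): holds — descendants of Genotype are {Age, BMI, Cholesterol, Diet, Exercise, SleepHours}; none are in {Smoking}.
Condition 2 (every backdoor path blocked by {Smoking}):
  P1: blocked at fork node Smoking ∈ conditioning set.
  P2: blocked at fork node Smoking ∈ conditioning set.
  P3: blocked at fork node Smoking ∈ conditioning set.
{Smoking} satisfies the backdoor criterion.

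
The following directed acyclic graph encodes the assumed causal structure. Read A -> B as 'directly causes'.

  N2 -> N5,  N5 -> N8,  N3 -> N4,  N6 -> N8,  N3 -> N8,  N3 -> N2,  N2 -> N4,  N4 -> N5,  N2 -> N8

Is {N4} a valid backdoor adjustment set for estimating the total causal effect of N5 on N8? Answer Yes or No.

Backdoor paths from N5 to N8 (paths whose first edge points into N5):
  P1: N5 <- N2 <- N3 -> N8
  P2: N5 <- N2 -> N4 <- N3 -> N8
  P3: N5 <- N2 -> N8
  P4: N5 <- N4 <- N3 -> N2 -> N8
  P5: N5 <- N4 <- N3 -> N8
  P6: N5 <- N4 <- N2 <- N3 -> N8
  P7: N5 <- N4 <- N2 -> N8
Condition 1 (no descendant of N5 in the set): holds — descendants of N5 are {N8}; none are in {N4}.
Condition 2 (every backdoor path blocked by {N4}):
  P1: open — no interior node is in the conditioning set.
  P2: open — collider(s) N4 are conditioned on (or have a conditioned descendant) and no non-collider on the path is in the set.
  P3: open — no interior node is in the conditioning set.
  P4: blocked at chain node N4 ∈ conditioning set.
  P5: blocked at chain node N4 ∈ conditioning set.
  P6: blocked at chain node N4 ∈ conditioning set.
  P7: blocked at chain node N4 ∈ conditioning set.
{N4} does not satisfy the backdoor criterion.

No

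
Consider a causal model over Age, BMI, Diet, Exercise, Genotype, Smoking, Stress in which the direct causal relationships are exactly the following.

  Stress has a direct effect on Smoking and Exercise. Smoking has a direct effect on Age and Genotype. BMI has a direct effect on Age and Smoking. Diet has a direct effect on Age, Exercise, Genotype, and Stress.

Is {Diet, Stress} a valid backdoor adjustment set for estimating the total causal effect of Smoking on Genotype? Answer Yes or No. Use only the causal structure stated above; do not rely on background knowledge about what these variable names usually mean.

Backdoor paths from Smoking to Genotype (paths whose first edge points into Smoking):
  P1: Smoking <- Stress <- Diet -> Genotype
  P2: Smoking <- Stress -> Exercise <- Diet -> Genotype
  P3: Smoking <- BMI -> Age <- Diet -> Genotype
Condition 1 (no descendant of Smoking in the set): holds — descendants of Smoking are {Age, Genotype}; none are in {Diet, Stress}.
Condition 2 (every backdoor path blocked by {Diet, Stress}):
  P1: blocked at chain node Stress ∈ conditioning set.
  P2: blocked at fork node Stress ∈ conditioning set.
  P3: blocked at collider Age (neither it nor any descendant is in the conditioning set).
{Diet, Stress} satisfies the backdoor criterion.

Yes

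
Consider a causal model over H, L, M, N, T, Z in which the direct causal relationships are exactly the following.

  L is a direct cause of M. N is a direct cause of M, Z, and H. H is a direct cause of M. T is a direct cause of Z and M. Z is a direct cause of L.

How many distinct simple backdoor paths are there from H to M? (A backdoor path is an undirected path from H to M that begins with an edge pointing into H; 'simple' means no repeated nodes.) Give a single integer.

A backdoor path from H to M is any simple undirected path whose first edge points into H (i.e. leaves H via a parent).
Parents of H: {N}.
Enumerating:
  P1: H <- N -> Z <- T -> M
  P2: H <- N -> Z -> L -> M
  P3: H <- N -> M
That exhausts the simple backdoor paths. Count: 3.

3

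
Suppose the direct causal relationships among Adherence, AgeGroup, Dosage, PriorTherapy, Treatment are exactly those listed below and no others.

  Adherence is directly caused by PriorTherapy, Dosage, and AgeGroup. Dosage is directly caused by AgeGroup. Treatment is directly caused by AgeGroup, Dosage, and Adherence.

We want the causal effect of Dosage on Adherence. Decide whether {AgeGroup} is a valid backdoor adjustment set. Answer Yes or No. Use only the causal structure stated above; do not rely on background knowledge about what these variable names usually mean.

Backdoor paths from Dosage to Adherence (paths whose first edge points into Dosage):
  P1: Dosage <- AgeGroup -> Adherence
  P2: Dosage <- AgeGroup -> Treatment <- Adherence
Condition 1 (no descendant of Dosage in the set): holds — descendants of Dosage are {Adherence, Treatment}; none are in {AgeGroup}.
Condition 2 (every backdoor path blocked by {AgeGroup}):
  P1: blocked at fork node AgeGroup ∈ conditioning set.
  P2: blocked at fork node AgeGroup ∈ conditioning set.
{AgeGroup} satisfies the backdoor criterion.

Yes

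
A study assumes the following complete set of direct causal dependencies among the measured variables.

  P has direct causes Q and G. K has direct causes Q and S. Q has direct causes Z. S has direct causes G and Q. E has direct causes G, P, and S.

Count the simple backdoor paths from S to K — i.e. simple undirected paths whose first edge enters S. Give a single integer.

3

A backdoor path from S to K is any simple undirected path whose first edge points into S (i.e. leaves S via a parent).
Parents of S: {G, Q}.
Enumerating:
  P1: S <- G -> P <- Q -> K
  P2: S <- G -> E <- P <- Q -> K
  P3: S <- Q -> K
That exhausts the simple backdoor paths. Count: 3.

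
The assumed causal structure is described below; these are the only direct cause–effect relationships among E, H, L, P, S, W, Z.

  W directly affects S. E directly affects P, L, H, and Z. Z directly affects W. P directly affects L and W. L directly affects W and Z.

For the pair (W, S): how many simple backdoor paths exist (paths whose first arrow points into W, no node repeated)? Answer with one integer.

A backdoor path from W to S is any simple undirected path whose first edge points into W (i.e. leaves W via a parent).
Parents of W: {L, P, Z}.
No simple path from any parent of W reaches S without revisiting W, so there are no backdoor paths.

0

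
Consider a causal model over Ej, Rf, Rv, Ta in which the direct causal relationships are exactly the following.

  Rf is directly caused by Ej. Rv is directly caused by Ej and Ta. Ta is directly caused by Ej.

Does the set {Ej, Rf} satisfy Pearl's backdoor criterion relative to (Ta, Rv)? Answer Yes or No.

Yes

Backdoor paths from Ta to Rv (paths whose first edge points into Ta):
  P1: Ta <- Ej -> Rv
Condition 1 (no descendant of Ta in the set): holds — descendants of Ta are {Rv}; none are in {Ej, Rf}.
Condition 2 (every backdoor path blocked by {Ej, Rf}):
  P1: blocked at fork node Ej ∈ conditioning set.
{Ej, Rf} satisfies the backdoor criterion.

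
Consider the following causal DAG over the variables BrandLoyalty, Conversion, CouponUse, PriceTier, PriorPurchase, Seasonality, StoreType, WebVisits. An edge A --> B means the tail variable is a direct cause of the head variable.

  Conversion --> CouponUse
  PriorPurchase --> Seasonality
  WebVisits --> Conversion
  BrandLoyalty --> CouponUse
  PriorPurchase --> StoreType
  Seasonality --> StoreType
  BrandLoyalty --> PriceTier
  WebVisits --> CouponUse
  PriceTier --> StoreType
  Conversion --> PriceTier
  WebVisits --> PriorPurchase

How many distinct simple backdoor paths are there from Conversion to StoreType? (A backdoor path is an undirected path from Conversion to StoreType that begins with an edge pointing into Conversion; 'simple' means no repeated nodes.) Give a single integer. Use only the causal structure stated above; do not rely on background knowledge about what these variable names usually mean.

A backdoor path from Conversion to StoreType is any simple undirected path whose first edge points into Conversion (i.e. leaves Conversion via a parent).
Parents of Conversion: {WebVisits}.
Enumerating:
  P1: Conversion <- WebVisits -> PriorPurchase -> Seasonality -> StoreType
  P2: Conversion <- WebVisits -> PriorPurchase -> StoreType
  P3: Conversion <- WebVisits -> CouponUse <- BrandLoyalty -> PriceTier -> StoreType
That exhausts the simple backdoor paths. Count: 3.

3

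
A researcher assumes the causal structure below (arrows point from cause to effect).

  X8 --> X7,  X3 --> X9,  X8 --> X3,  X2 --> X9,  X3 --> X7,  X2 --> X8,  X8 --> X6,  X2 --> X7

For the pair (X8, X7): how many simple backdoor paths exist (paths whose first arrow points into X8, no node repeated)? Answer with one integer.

2

A backdoor path from X8 to X7 is any simple undirected path whose first edge points into X8 (i.e. leaves X8 via a parent).
Parents of X8: {X2}.
Enumerating:
  P1: X8 <- X2 -> X9 <- X3 -> X7
  P2: X8 <- X2 -> X7
That exhausts the simple backdoor paths. Count: 2.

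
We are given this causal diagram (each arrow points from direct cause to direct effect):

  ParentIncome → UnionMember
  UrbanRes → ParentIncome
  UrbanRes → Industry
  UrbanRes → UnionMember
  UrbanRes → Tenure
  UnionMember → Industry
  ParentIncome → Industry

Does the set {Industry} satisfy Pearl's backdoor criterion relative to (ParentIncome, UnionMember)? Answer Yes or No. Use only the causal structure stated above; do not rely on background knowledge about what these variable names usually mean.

No

Backdoor paths from ParentIncome to UnionMember (paths whose first edge points into ParentIncome):
  P1: ParentIncome <- UrbanRes -> UnionMember
  P2: ParentIncome <- UrbanRes -> Industry <- UnionMember
Condition 1 (no descendant of ParentIncome in the set): FAILS — Industry is a descendant of ParentIncome.
Condition 2 (every backdoor path blocked by {Industry}):
  P1: open — no interior node is in the conditioning set.
  P2: open — collider(s) Industry are conditioned on (or have a conditioned descendant) and no non-collider on the path is in the set.
{Industry} does not satisfy the backdoor criterion.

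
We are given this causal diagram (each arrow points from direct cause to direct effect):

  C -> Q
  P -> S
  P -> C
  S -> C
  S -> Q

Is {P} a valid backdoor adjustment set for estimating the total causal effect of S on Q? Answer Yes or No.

Backdoor paths from S to Q (paths whose first edge points into S):
  P1: S <- P -> C -> Q
Condition 1 (no descendant of S in the set): holds — descendants of S are {C, Q}; none are in {P}.
Condition 2 (every backdoor path blocked by {P}):
  P1: blocked at fork node P ∈ conditioning set.
{P} satisfies the backdoor criterion.

Yes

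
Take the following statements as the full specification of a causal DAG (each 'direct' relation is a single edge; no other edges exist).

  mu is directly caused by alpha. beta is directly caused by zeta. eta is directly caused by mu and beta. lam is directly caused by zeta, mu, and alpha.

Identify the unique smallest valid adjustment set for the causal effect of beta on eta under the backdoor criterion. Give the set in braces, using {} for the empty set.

Variables eligible for adjustment (non-descendants of beta, excluding beta and eta): {alpha, lam, mu, zeta}.
Backdoor paths from beta to eta:
  P1: beta <- zeta -> lam <- alpha -> mu -> eta
  P2: beta <- zeta -> lam <- mu -> eta
Each backdoor path contains an unconditioned collider, so every path is already blocked with the empty conditioning set:
  P1: blocked at collider lam (neither it nor any descendant is in the conditioning set).
  P2: blocked at collider lam (neither it nor any descendant is in the conditioning set).
The empty set is therefore the unique smallest valid set.

{}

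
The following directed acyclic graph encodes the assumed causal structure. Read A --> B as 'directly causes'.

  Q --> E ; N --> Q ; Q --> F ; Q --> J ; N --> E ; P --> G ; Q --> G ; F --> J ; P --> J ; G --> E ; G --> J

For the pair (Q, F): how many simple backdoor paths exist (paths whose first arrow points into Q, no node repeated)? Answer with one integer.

A backdoor path from Q to F is any simple undirected path whose first edge points into Q (i.e. leaves Q via a parent).
Parents of Q: {N}.
Enumerating:
  P1: Q <- N -> E <- G <- P -> J <- F
  P2: Q <- N -> E <- G -> J <- F
That exhausts the simple backdoor paths. Count: 2.

2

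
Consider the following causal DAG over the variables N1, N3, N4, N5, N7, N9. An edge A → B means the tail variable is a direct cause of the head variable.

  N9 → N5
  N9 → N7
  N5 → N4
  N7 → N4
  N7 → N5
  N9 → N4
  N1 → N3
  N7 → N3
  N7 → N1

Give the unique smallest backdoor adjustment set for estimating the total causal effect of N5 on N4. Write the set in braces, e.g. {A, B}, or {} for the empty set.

{N7, N9}

Variables eligible for adjustment (non-descendants of N5, excluding N5 and N4): {N1, N3, N7, N9}.
Backdoor paths from N5 to N4:
  P1: N5 <- N9 -> N7 -> N4
  P2: N5 <- N9 -> N4
  P3: N5 <- N7 <- N9 -> N4
  P4: N5 <- N7 -> N4
The empty set is not sufficient: P1 (N5 <- N9 -> N7 -> N4) has no collider blocking it and no conditioned non-collider, so it is open.
Try {N7, N9}:
  P1: blocked at fork node N9 ∈ conditioning set.
  P2: blocked at fork node N9 ∈ conditioning set.
  P3: blocked at chain node N7 ∈ conditioning set.
  P4: blocked at fork node N7 ∈ conditioning set.
{N7, N9} contains no descendant of N5 and blocks every backdoor path.
Every element of {N7, N9} is needed (dropping N7 leaves P4 open; dropping N9 leaves P2 open), so no proper subset is valid.
Among all size-2 subsets of the eligible variables, only {N7, N9} blocks every backdoor path, so it is the unique smallest valid adjustment set.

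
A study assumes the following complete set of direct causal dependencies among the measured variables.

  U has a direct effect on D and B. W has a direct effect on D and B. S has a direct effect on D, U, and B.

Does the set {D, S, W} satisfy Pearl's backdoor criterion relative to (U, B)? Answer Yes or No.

Backdoor paths from U to B (paths whose first edge points into U):
  P1: U <- S -> B
  P2: U <- S -> D <- W -> B
Condition 1 (no descendant of U in the set): FAILS — D is a descendant of U.
Condition 2 (every backdoor path blocked by {D, S, W}):
  P1: blocked at fork node S ∈ conditioning set.
  P2: blocked at fork node S ∈ conditioning set.
{D, S, W} does not satisfy the backdoor criterion.

No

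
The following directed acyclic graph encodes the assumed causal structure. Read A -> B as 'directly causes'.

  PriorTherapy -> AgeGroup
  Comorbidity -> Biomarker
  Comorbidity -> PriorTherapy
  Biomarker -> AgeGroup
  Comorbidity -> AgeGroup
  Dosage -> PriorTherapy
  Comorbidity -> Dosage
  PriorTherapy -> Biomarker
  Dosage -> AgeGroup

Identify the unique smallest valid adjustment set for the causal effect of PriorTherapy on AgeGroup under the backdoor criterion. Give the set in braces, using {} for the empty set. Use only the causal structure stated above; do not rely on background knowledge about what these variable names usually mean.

Variables eligible for adjustment (non-descendants of PriorTherapy, excluding PriorTherapy and AgeGroup): {Comorbidity, Dosage}.
Backdoor paths from PriorTherapy to AgeGroup:
  P1: PriorTherapy <- Comorbidity -> Dosage -> AgeGroup
  P2: PriorTherapy <- Comorbidity -> Biomarker -> AgeGroup
  P3: PriorTherapy <- Comorbidity -> AgeGroup
  P4: PriorTherapy <- Dosage <- Comorbidity -> Biomarker -> AgeGroup
  P5: PriorTherapy <- Dosage <- Comorbidity -> AgeGroup
  P6: PriorTherapy <- Dosage -> AgeGroup
The empty set is not sufficient: P1 (PriorTherapy <- Comorbidity -> Dosage -> AgeGroup) has no collider blocking it and no conditioned non-collider, so it is open.
Try {Comorbidity, Dosage}:
  P1: blocked at fork node Comorbidity ∈ conditioning set.
  P2: blocked at fork node Comorbidity ∈ conditioning set.
  P3: blocked at fork node Comorbidity ∈ conditioning set.
  P4: blocked at chain node Dosage ∈ conditioning set.
  P5: blocked at chain node Dosage ∈ conditioning set.
  P6: blocked at fork node Dosage ∈ conditioning set.
{Comorbidity, Dosage} contains no descendant of PriorTherapy and blocks every backdoor path.
Every element of {Comorbidity, Dosage} is needed (dropping Comorbidity leaves P2 open; dropping Dosage leaves P6 open), so no proper subset is valid.
Among all size-2 subsets of the eligible variables, only {Comorbidity, Dosage} blocks every backdoor path, so it is the unique smallest valid adjustment set.

{Comorbidity, Dosage}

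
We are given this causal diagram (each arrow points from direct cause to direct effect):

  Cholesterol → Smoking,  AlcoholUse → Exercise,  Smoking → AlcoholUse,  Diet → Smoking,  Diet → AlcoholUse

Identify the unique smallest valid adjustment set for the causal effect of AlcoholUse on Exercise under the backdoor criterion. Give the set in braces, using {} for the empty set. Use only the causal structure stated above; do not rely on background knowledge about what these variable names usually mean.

{}

Variables eligible for adjustment (non-descendants of AlcoholUse, excluding AlcoholUse and Exercise): {Cholesterol, Diet, Smoking}.
Backdoor paths from AlcoholUse to Exercise:
  (none)
With no backdoor paths the empty set already satisfies the criterion, and it is trivially minimal.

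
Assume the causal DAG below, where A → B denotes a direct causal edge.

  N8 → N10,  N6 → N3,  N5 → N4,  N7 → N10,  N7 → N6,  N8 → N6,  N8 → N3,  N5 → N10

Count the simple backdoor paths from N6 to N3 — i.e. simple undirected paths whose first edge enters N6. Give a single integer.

2

A backdoor path from N6 to N3 is any simple undirected path whose first edge points into N6 (i.e. leaves N6 via a parent).
Parents of N6: {N7, N8}.
Enumerating:
  P1: N6 <- N8 -> N3
  P2: N6 <- N7 -> N10 <- N8 -> N3
That exhausts the simple backdoor paths. Count: 2.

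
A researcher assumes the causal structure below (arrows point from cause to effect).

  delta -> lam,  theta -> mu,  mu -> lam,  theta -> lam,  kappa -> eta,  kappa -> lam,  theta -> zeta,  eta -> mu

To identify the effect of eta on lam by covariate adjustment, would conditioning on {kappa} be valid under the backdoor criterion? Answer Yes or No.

Yes

Backdoor paths from eta to lam (paths whose first edge points into eta):
  P1: eta <- kappa -> lam
Condition 1 (no descendant of eta in the set): holds — descendants of eta are {lam, mu}; none are in {kappa}.
Condition 2 (every backdoor path blocked by {kappa}):
  P1: blocked at fork node kappa ∈ conditioning set.
{kappa} satisfies the backdoor criterion.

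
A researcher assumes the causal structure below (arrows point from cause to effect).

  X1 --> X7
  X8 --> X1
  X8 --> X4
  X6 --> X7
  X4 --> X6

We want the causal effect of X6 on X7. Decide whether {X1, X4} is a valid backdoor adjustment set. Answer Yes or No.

Yes

Backdoor paths from X6 to X7 (paths whose first edge points into X6):
  P1: X6 <- X4 <- X8 -> X1 -> X7
Condition 1 (no descendant of X6 in the set): holds — descendants of X6 are {X7}; none are in {X1, X4}.
Condition 2 (every backdoor path blocked by {X1, X4}):
  P1: blocked at chain node X4 ∈ conditioning set.
{X1, X4} satisfies the backdoor criterion.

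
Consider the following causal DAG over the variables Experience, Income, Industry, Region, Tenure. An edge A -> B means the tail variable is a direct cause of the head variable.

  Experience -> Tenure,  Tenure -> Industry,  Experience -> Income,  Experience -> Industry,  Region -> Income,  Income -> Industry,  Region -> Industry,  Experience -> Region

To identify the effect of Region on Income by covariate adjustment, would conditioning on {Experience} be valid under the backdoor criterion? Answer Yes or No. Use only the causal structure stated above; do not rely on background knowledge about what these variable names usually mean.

Backdoor paths from Region to Income (paths whose first edge points into Region):
  P1: Region <- Experience -> Tenure -> Industry <- Income
  P2: Region <- Experience -> Income
  P3: Region <- Experience -> Industry <- Income
Condition 1 (no descendant of Region in the set): holds — descendants of Region are {Income, Industry}; none are in {Experience}.
Condition 2 (every backdoor path blocked by {Experience}):
  P1: blocked at fork node Experience ∈ conditioning set.
  P2: blocked at fork node Experience ∈ conditioning set.
  P3: blocked at fork node Experience ∈ conditioning set.
{Experience} satisfies the backdoor criterion.

Yes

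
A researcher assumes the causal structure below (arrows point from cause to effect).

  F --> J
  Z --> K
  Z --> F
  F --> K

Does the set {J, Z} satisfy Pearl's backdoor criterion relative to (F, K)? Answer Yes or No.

Backdoor paths from F to K (paths whose first edge points into F):
  P1: F <- Z -> K
Condition 1 (no descendant of F in the set): FAILS — J is a descendant of F.
Condition 2 (every backdoor path blocked by {J, Z}):
  P1: blocked at fork node Z ∈ conditioning set.
{J, Z} does not satisfy the backdoor criterion.

No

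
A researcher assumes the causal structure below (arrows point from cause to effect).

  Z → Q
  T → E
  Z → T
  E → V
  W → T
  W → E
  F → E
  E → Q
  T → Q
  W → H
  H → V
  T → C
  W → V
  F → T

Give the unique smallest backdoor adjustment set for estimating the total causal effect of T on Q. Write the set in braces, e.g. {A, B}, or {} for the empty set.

Variables eligible for adjustment (non-descendants of T, excluding T and Q): {F, H, W, Z}.
Backdoor paths from T to Q:
  P1: T <- F -> E -> Q
  P2: T <- Z -> Q
  P3: T <- W -> H -> V <- E -> Q
  P4: T <- W -> E -> Q
  P5: T <- W -> V <- E -> Q
The empty set is not sufficient: P1 (T <- F -> E -> Q) has no collider blocking it and no conditioned non-collider, so it is open.
Try {F, W, Z}:
  P1: blocked at fork node F ∈ conditioning set.
  P2: blocked at fork node Z ∈ conditioning set.
  P3: blocked at fork node W ∈ conditioning set.
  P4: blocked at fork node W ∈ conditioning set.
  P5: blocked at fork node W ∈ conditioning set.
{F, W, Z} contains no descendant of T and blocks every backdoor path.
Every element of {F, W, Z} is needed (dropping F leaves P1 open; dropping W leaves P4 open; dropping Z leaves P2 open), so no proper subset is valid.
Among all size-3 subsets of the eligible variables, only {F, W, Z} blocks every backdoor path, so it is the unique smallest valid adjustment set.

{F, W, Z}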